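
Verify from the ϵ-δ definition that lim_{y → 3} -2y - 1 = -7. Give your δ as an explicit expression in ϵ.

Let ϵ > 0 be given. We need δ > 0 so that 0 < |y − 3| < δ implies |(-2y - 1) + 7| < ϵ.
Since (-2y - 1) + 7 = -2(y − 3), we have |(-2y - 1) + 7| = 2|y − 3|.
Thus it suffices that |y − 3| < ϵ/2.
Choosing δ = ϵ/2 gives |(-2y - 1) + 7| = 2|y − 3| < ϵ whenever |y − 3| < δ.

δ = ϵ/2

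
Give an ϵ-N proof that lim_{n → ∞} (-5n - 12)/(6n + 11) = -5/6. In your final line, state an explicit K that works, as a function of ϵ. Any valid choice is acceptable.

Suppose ϵ > 0. For n ≥ 1, |(-5n - 12)/(6n + 11) + 5/6| = |-17|/(6(6n + 11)) = 17/(6(6n + 11)).
Since 6n + 11 ≥ 6n for n ≥ 1, this is ≤ 17/(6·6n) = (17/36)/n.
So |(-5n - 12)/(6n + 11) + 5/6| < ϵ whenever n > (17/36)/ϵ.
Take K = (17/36)/ϵ. If n > K then |(-5n - 12)/(6n + 11) + 5/6| ≤ (17/36)/n < ϵ.

K = (17/36)/ϵ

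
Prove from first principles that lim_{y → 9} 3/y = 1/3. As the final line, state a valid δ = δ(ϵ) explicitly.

δ = min(9/2, (27/2)ϵ)

Let ϵ > 0. We seek δ > 0 such that 0 < |y − 9| < δ implies |3/y − (1/3)| < ϵ.
|3/y − (1/3)| = 3·|9 − y|/(9·|y|) = 3|y − 9|/(9|y|).
Require δ ≤ 9/2 so that |y| > 9 − 9/2 = 9/2, hence 9|y| > 81/2.
Then |3/y − (1/3)| < 3|y − 9|/(81/2), which is < ϵ when |y − 9| < (27/2)ϵ.
Take δ = min(9/2, (27/2)ϵ). Then 0 < |y − 9| < δ gives both |y − 9| < 9/2 and |y − 9| < (27/2)ϵ, so |3/y − (1/3)| < ϵ.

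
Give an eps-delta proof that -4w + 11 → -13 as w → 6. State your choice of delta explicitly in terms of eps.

Let eps > 0 be given. We need delta > 0 so that 0 < |w − 6| < delta implies |(-4w + 11) + 13| < eps.
|(-4w + 11) + 13| = |-4w + 24| = 4|w − 6|.
So 4|w − 6| < eps exactly when |w − 6| < eps/4.
Take delta = eps/4. If 0 < |w − 6| < delta then |(-4w + 11) + 13| = 4|w − 6| < 4·(eps/4) = eps.

delta = eps/4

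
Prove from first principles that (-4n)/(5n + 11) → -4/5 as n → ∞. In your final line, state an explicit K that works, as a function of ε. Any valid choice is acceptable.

K = (44/25)/ε

Let ε > 0 be given. For n ≥ 1, |(-4n)/(5n + 11) + 4/5| = |44|/(5(5n + 11)) = 44/(5(5n + 11)).
Since 5n + 11 ≥ 5n for n ≥ 1, this is ≤ 44/(5·5n) = (44/25)/n.
So |(-4n)/(5n + 11) + 4/5| < ε whenever n > (44/25)/ε.
Take K = (44/25)/ε. If n > K then |(-4n)/(5n + 11) + 4/5| ≤ (44/25)/n < ε.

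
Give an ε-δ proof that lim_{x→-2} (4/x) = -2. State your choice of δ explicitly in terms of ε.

Let ε > 0. We seek δ > 0 such that 0 < |x + 2| < δ implies |4/x + 2| < ε.
|4/x + 2| = 4·|-2 − x|/(2·|x|) = 4|x + 2|/(2|x|).
Restrict δ ≤ 1. Then |x + 2| < 1 gives |x| > 1, so 2|x| > 2.
Then |4/x + 2| < 4|x + 2|/2, which is < ε when |x + 2| < (1/2)ε.
Take δ = min(1, (1/2)ε). Then 0 < |x + 2| < δ gives both |x + 2| < 1 and |x + 2| < (1/2)ε, so |4/x + 2| < ε.

δ = min(1, (1/2)ε)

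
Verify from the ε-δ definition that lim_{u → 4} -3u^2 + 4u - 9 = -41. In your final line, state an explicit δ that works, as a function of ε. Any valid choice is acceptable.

Let ε > 0. We want δ > 0 such that 0 < |u − 4| < δ implies |(-3u^2 + 4u - 9) + 41| < ε.
(-3u^2 + 4u - 9) + 41 = -3u^2 + 4u + 32 = (u − 4)(-3u - 8).
So |(-3u^2 + 4u - 9) + 41| = |u − 4|·|-3u - 8|.
Require δ ≤ 1. Then |u − 4| < 1 gives |u| < 5, and by the triangle inequality |-3u - 8| ≤ 3·5 + 8 = 23.
Hence |(-3u^2 + 4u - 9) + 41| ≤ 23|u − 4| < ε provided |u − 4| < ε/23.
Choosing δ = min(1, ε/23) ensures both conditions, hence |(-3u^2 + 4u - 9) + 41| < ε.

δ = min(1, ε/23)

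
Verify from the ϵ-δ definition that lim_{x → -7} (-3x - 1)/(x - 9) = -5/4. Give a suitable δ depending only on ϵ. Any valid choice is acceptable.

δ = min(8, (32/7)ϵ)

Let ϵ > 0 be given. We want δ > 0 with 0 < |x + 7| < δ ⇒ |(-3x - 1)/(x - 9) + 5/4| < ϵ.
Combining over a common denominator, (-3x - 1)/(x - 9) + 5/4 = [(-3x - 1)·(-16) − 20·(x - 9)] / [(-16)·(x - 9)] = 28(x + 7) / ((-16)(x - 9)).
So |(-3x - 1)/(x - 9) + 5/4| = 28|x + 7| / (16·|x − 9|).
Require δ ≤ 8, so |x − 9| ≥ |-16| − |x + 7| > 16 − 8 = 8.
Hence |(-3x - 1)/(x - 9) + 5/4| < 28|x + 7|/(16·8) = (7/32)|x + 7|, which is < ϵ once |x + 7| < (32/7)ϵ.
Take δ = min(8, (32/7)ϵ). Then 0 < |x + 7| < δ forces both bounds, so |(-3x - 1)/(x - 9) + 5/4| < ϵ.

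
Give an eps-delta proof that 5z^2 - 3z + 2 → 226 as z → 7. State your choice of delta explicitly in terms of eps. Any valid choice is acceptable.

delta = min(1, eps/72)

Let eps > 0 be given. We want delta > 0 such that 0 < |z − 7| < delta implies |(5z^2 - 3z + 2) − 226| < eps.
(5z^2 - 3z + 2) − 226 = 5z^2 - 3z - 224 = (z − 7)(5z + 32).
So |(5z^2 - 3z + 2) − 226| = |z − 7|·|5z + 32|.
Assume first that |z − 7| < 1, so |z| < 8. Then |5z + 32| ≤ 5·8 + 32 = 72.
Hence |(5z^2 - 3z + 2) − 226| ≤ 72|z − 7| < eps provided |z − 7| < eps/72.
Take delta = min(1, eps/72). Then 0 < |z − 7| < delta gives both |z − 7| < 1 and |z − 7| < eps/72, so |(5z^2 - 3z + 2) − 226| < eps.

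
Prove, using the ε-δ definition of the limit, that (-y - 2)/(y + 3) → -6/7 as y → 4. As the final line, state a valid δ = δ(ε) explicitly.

Let ε > 0. We want δ > 0 with 0 < |y − 4| < δ ⇒ |(-y - 2)/(y + 3) + 6/7| < ε.
Combining over a common denominator, (-y - 2)/(y + 3) + 6/7 = [(-y - 2)·7 − (-6)·(y + 3)] / [7·(y + 3)] = -1(y − 4) / (7(y + 3)).
So |(-y - 2)/(y + 3) + 6/7| = |y − 4| / (7·|y + 3|).
Restrict δ ≤ 7/2. Then |y − 4| < 7/2 gives |y + 3| = |(y − 4) + 7| ≥ 7 − 7/2 = 7/2.
Hence |(-y - 2)/(y + 3) + 6/7| < |y − 4|/(7·(7/2)) = (2/49)|y − 4|, which is < ε once |y − 4| < (49/2)ε.
Take δ = min(7/2, (49/2)ε). Then 0 < |y − 4| < δ forces both bounds, so |(-y - 2)/(y + 3) + 6/7| < ε.

δ = min(7/2, (49/2)ε)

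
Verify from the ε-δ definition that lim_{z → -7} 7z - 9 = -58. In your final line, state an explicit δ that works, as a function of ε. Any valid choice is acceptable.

Suppose ε > 0. We need δ > 0 so that 0 < |z + 7| < δ implies |(7z - 9) + 58| < ε.
Since (7z - 9) + 58 = 7(z + 7), we have |(7z - 9) + 58| = 7|z + 7|.
Thus it suffices that |z + 7| < ε/7.
Choosing δ = ε/7 gives |(7z - 9) + 58| = 7|z + 7| < ε whenever |z + 7| < δ.

δ = ε/7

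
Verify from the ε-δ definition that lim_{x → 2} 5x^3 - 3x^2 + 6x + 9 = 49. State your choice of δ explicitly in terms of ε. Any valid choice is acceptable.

Fix ε > 0. We want δ > 0 such that 0 < |x − 2| < δ implies |(5x^3 - 3x^2 + 6x + 9) − 49| < ε.
(5x^3 - 3x^2 + 6x + 9) − 49 = 5x^3 - 3x^2 + 6x - 40 = (x − 2)(5x^2 + 7x + 20).
So |(5x^3 - 3x^2 + 6x + 9) − 49| = |x − 2|·|5x^2 + 7x + 20|.
Assume first that |x − 2| < 1, so |x| < 3. Then |5x^2 + 7x + 20| ≤ 5·3^2 + 7·3 + 20 = 86.
Hence |(5x^3 - 3x^2 + 6x + 9) − 49| ≤ 86|x − 2| < ε provided |x − 2| < ε/86.
Choosing δ = min(1, ε/86) ensures both conditions, hence |(5x^3 - 3x^2 + 6x + 9) − 49| < ε.

δ = min(1, ε/86)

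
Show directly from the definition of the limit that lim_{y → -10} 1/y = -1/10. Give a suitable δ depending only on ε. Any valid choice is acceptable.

δ = min(5, 50ε)

Let ε > 0. We seek δ > 0 such that 0 < |y + 10| < δ implies |1/y + 1/10| < ε.
|1/y + 1/10| = |-10 − y|/(10·|y|) = |y + 10|/(10|y|).
Require δ ≤ 5 so that |y| > 10 − 5 = 5, hence 10|y| > 50.
Then |1/y + 1/10| < |y + 10|/50, which is < ε when |y + 10| < 50ε.
Take δ = min(5, 50ε). Then 0 < |y + 10| < δ gives both |y + 10| < 5 and |y + 10| < 50ε, so |1/y + 1/10| < ε.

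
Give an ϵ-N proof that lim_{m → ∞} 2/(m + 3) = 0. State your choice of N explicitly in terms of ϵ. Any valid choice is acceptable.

Let ϵ > 0 be given. For m ≥ 1, |2/(m + 3) − 0| = 2/(m + 3) ≤ 2/m.
We need 2/m < ϵ, i.e. m > 2/ϵ.
Take N = 2/ϵ. If m > N then |2/(m + 3)| ≤ 2/m < ϵ.

N = 2/ϵ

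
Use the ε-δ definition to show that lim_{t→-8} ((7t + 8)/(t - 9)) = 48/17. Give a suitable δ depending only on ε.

Let ε > 0. We want δ > 0 with 0 < |t + 8| < δ ⇒ |(7t + 8)/(t - 9) − (48/17)| < ε.
Combining over a common denominator, (7t + 8)/(t - 9) − (48/17) = [(7t + 8)·(-17) − (-48)·(t - 9)] / [(-17)·(t - 9)] = -71(t + 8) / ((-17)(t - 9)).
So |(7t + 8)/(t - 9) − (48/17)| = 71|t + 8| / (17·|t − 9|).
Restrict δ ≤ 17/2. Then |t + 8| < 17/2 gives |t − 9| = |(t + 8) + (-17)| ≥ 17 − 17/2 = 17/2.
Hence |(7t + 8)/(t - 9) − (48/17)| < 71|t + 8|/(17·(17/2)) = (142/289)|t + 8|, which is < ε once |t + 8| < (289/142)ε.
Take δ = min(17/2, (289/142)ε). Then 0 < |t + 8| < δ forces both bounds, so |(7t + 8)/(t - 9) − (48/17)| < ε.

δ = min(17/2, (289/142)ε)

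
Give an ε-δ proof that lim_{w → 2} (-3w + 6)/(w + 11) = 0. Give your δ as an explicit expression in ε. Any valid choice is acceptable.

Let ε > 0. We want δ > 0 with 0 < |w − 2| < δ ⇒ |(-3w + 6)/(w + 11) − 0| < ε.
Combining over a common denominator, (-3w + 6)/(w + 11) − 0 = [(-3w + 6)·13 − 0·(w + 11)] / [13·(w + 11)] = -39(w − 2) / (13(w + 11)).
So |(-3w + 6)/(w + 11) − 0| = 39|w − 2| / (13·|w + 11|).
Require δ ≤ 13/2, so |w + 11| ≥ |13| − |w − 2| > 13 − 13/2 = 13/2.
Hence |(-3w + 6)/(w + 11) − 0| < 39|w − 2|/(13·(13/2)) = (6/13)|w − 2|, which is < ε once |w − 2| < (13/6)ε.
Take δ = min(13/2, (13/6)ε). Then 0 < |w − 2| < δ forces both bounds, so |(-3w + 6)/(w + 11) − 0| < ε.

δ = min(13/2, (13/6)ε)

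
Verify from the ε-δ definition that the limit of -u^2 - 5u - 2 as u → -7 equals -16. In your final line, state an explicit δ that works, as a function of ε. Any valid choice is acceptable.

δ = min(2, ε/11)

Suppose ε > 0. We want δ > 0 such that 0 < |u + 7| < δ implies |(-u^2 - 5u - 2) + 16| < ε.
(-u^2 - 5u - 2) + 16 = -u^2 - 5u + 14 = (u + 7)(-u + 2).
So |(-u^2 - 5u - 2) + 16| = |u + 7|·|-u + 2|.
Require δ ≤ 2. Then |u + 7| < 2 gives |u| < 9, and by the triangle inequality |-u + 2| ≤ 9 + 2 = 11.
Hence |(-u^2 - 5u - 2) + 16| ≤ 11|u + 7| < ε provided |u + 7| < ε/11.
Take δ = min(2, ε/11). Then 0 < |u + 7| < δ gives both |u + 7| < 2 and |u + 7| < ε/11, so |(-u^2 - 5u - 2) + 16| < ε.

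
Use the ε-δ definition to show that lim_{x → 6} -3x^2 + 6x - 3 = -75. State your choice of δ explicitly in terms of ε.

δ = min(2, ε/36)

Let ε > 0. We want δ > 0 such that 0 < |x − 6| < δ implies |(-3x^2 + 6x - 3) + 75| < ε.
(-3x^2 + 6x - 3) + 75 = -3x^2 + 6x + 72 = (x − 6)(-3x - 12).
So |(-3x^2 + 6x - 3) + 75| = |x − 6|·|-3x - 12|.
Assume first that |x − 6| < 2, so |x| < 8. Then |-3x - 12| ≤ 3·8 + 12 = 36.
Hence |(-3x^2 + 6x - 3) + 75| ≤ 36|x − 6| < ε provided |x − 6| < ε/36.
Choosing δ = min(2, ε/36) ensures both conditions, hence |(-3x^2 + 6x - 3) + 75| < ε.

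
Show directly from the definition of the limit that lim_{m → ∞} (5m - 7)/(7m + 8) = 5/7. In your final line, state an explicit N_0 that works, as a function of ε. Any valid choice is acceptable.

N_0 = (89/49)/ε

Fix ε > 0. For m ≥ 1, |(5m - 7)/(7m + 8) − (5/7)| = |-89|/(7(7m + 8)) = 89/(7(7m + 8)).
Since 7m + 8 ≥ 7m for m ≥ 1, this is ≤ 89/(7·7m) = (89/49)/m.
So |(5m - 7)/(7m + 8) − (5/7)| < ε whenever m > (89/49)/ε.
Take N_0 = (89/49)/ε. If m > N_0 then |(5m - 7)/(7m + 8) − (5/7)| ≤ (89/49)/m < ε.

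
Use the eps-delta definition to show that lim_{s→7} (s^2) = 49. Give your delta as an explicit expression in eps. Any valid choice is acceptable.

delta = min(1, eps/15)

Let eps > 0 be given. We seek delta > 0 with 0 < |s − 7| < delta ⇒ |s^2 − 49| < eps.
Factor: s^2 − 49 = (s − 7)(s + 7), so |s^2 − 49| = |s − 7|·|s + 7|.
Restrict delta ≤ 1. Then |s − 7| < 1 gives |s| < 8, so by the triangle inequality |s + 7| ≤ 8 + 7 = 15.
Hence |s^2 − 49| ≤ 15|s − 7|, which is < eps once |s − 7| < eps/15.
Take delta = min(1, eps/15). If 0 < |s − 7| < delta then both bounds hold and |s^2 − 49| ≤ 15|s − 7| < 15·(eps/15) = eps.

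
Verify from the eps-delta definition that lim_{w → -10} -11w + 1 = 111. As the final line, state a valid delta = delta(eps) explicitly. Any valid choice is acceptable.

Suppose eps > 0. We need delta > 0 so that 0 < |w + 10| < delta implies |(-11w + 1) − 111| < eps.
|(-11w + 1) − 111| = |-11w - 110| = 11|w + 10|.
Thus it suffices that |w + 10| < eps/11.
Take delta = eps/11. If 0 < |w + 10| < delta then |(-11w + 1) − 111| = 11|w + 10| < 11·(eps/11) = eps.

delta = eps/11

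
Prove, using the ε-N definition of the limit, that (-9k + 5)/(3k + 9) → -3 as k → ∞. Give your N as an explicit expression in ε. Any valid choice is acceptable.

N = (32/3)/ε

Let ε > 0 be given. For k ≥ 1, |(-9k + 5)/(3k + 9) + 3| = |96|/(3(3k + 9)) = 96/(3(3k + 9)).
Since 3k + 9 ≥ 3k for k ≥ 1, this is ≤ 96/(3·3k) = (32/3)/k.
So |(-9k + 5)/(3k + 9) + 3| < ε whenever k > (32/3)/ε.
Take N = (32/3)/ε. If k > N then |(-9k + 5)/(3k + 9) + 3| ≤ (32/3)/k < ε.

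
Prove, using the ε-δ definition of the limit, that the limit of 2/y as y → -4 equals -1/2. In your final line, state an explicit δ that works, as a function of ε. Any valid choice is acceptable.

δ = min(2, 4ε)

Let ε > 0 be given. We seek δ > 0 such that 0 < |y + 4| < δ implies |2/y + 1/2| < ε.
|2/y + 1/2| = 2·|-4 − y|/(4·|y|) = 2|y + 4|/(4|y|).
Require δ ≤ 2 so that |y| > 4 − 2 = 2, hence 4|y| > 8.
Then |2/y + 1/2| < 2|y + 4|/8, which is < ε when |y + 4| < 4ε.
Take δ = min(2, 4ε). Then 0 < |y + 4| < δ gives both |y + 4| < 2 and |y + 4| < 4ε, so |2/y + 1/2| < ε.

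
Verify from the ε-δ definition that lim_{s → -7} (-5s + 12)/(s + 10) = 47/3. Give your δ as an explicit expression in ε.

δ = min(3/2, (9/124)ε)

Let ε > 0. We want δ > 0 with 0 < |s + 7| < δ ⇒ |(-5s + 12)/(s + 10) − (47/3)| < ε.
Combining over a common denominator, (-5s + 12)/(s + 10) − (47/3) = [(-5s + 12)·3 − 47·(s + 10)] / [3·(s + 10)] = -62(s + 7) / (3(s + 10)).
So |(-5s + 12)/(s + 10) − (47/3)| = 62|s + 7| / (3·|s + 10|).
Require δ ≤ 3/2, so |s + 10| ≥ |3| − |s + 7| > 3 − 3/2 = 3/2.
Hence |(-5s + 12)/(s + 10) − (47/3)| < 62|s + 7|/(3·(3/2)) = (124/9)|s + 7|, which is < ε once |s + 7| < (9/124)ε.
Take δ = min(3/2, (9/124)ε). Then 0 < |s + 7| < δ forces both bounds, so |(-5s + 12)/(s + 10) − (47/3)| < ε.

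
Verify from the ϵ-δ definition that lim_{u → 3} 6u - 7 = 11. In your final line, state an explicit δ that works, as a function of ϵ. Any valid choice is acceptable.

Suppose ϵ > 0. We need δ > 0 so that 0 < |u − 3| < δ implies |(6u - 7) − 11| < ϵ.
Since (6u - 7) − 11 = 6(u − 3), we have |(6u - 7) − 11| = 6|u − 3|.
Thus it suffices that |u − 3| < ϵ/6.
Take δ = ϵ/6. If 0 < |u − 3| < δ then |(6u - 7) − 11| = 6|u − 3| < 6·(ϵ/6) = ϵ.

δ = ϵ/6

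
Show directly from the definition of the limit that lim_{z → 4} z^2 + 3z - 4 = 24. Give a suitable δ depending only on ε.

δ = min(1, ε/12)

Let ε > 0. We want δ > 0 such that 0 < |z − 4| < δ implies |(z^2 + 3z - 4) − 24| < ε.
(z^2 + 3z - 4) − 24 = z^2 + 3z - 28 = (z − 4)(z + 7).
So |(z^2 + 3z - 4) − 24| = |z − 4|·|z + 7|.
Require δ ≤ 1. Then |z − 4| < 1 gives |z| < 5, and by the triangle inequality |z + 7| ≤ 5 + 7 = 12.
Hence |(z^2 + 3z - 4) − 24| ≤ 12|z − 4| < ε provided |z − 4| < ε/12.
Choosing δ = min(1, ε/12) ensures both conditions, hence |(z^2 + 3z - 4) − 24| < ε.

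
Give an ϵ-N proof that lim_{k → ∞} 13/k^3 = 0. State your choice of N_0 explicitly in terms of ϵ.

Fix ϵ > 0. For k ≥ 1, |13/k^3 − 0| = 13/k^3.
13/k^3 < ϵ ⇔ k^3 > 13/ϵ ⇔ k > (13/ϵ)^{1/3}.
Take N_0 = (13/ϵ)^{1/3}. Then k > N_0 implies 13/k^3 < ϵ.

N_0 = (13/ϵ)^{1/3}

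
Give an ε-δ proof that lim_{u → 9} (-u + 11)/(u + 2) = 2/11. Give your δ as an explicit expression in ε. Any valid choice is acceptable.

δ = min(11/2, (121/26)ε)

Let ε > 0 be given. We want δ > 0 with 0 < |u − 9| < δ ⇒ |(-u + 11)/(u + 2) − (2/11)| < ε.
Combining over a common denominator, (-u + 11)/(u + 2) − (2/11) = [(-u + 11)·11 − 2·(u + 2)] / [11·(u + 2)] = -13(u − 9) / (11(u + 2)).
So |(-u + 11)/(u + 2) − (2/11)| = 13|u − 9| / (11·|u + 2|).
Restrict δ ≤ 11/2. Then |u − 9| < 11/2 gives |u + 2| = |(u − 9) + 11| ≥ 11 − 11/2 = 11/2.
Hence |(-u + 11)/(u + 2) − (2/11)| < 13|u − 9|/(11·(11/2)) = (26/121)|u − 9|, which is < ε once |u − 9| < (121/26)ε.
Take δ = min(11/2, (121/26)ε). Then 0 < |u − 9| < δ forces both bounds, so |(-u + 11)/(u + 2) − (2/11)| < ε.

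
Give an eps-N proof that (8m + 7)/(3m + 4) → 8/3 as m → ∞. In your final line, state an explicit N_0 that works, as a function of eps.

Let eps > 0 be given. For m ≥ 1, |(8m + 7)/(3m + 4) − (8/3)| = |-11|/(3(3m + 4)) = 11/(3(3m + 4)).
Since 3m + 4 ≥ 3m for m ≥ 1, this is ≤ 11/(3·3m) = (11/9)/m.
So |(8m + 7)/(3m + 4) − (8/3)| < eps whenever m > (11/9)/eps.
Take N_0 = (11/9)/eps. If m > N_0 then |(8m + 7)/(3m + 4) − (8/3)| ≤ (11/9)/m < eps.

N_0 = (11/9)/eps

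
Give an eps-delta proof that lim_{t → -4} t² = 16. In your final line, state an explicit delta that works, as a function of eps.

delta = min(1, eps/9)

Let eps > 0 be given. We seek delta > 0 with 0 < |t + 4| < delta ⇒ |t² − 16| < eps.
Factor: t² − 16 = (t + 4)(t - 4), so |t² − 16| = |t + 4|·|t - 4|.
Impose delta ≤ 1 so that |t| < 5; then |t - 4| ≤ 9.
Hence |t² − 16| ≤ 9|t + 4|, which is < eps once |t + 4| < eps/9.
Take delta = min(1, eps/9). If 0 < |t + 4| < delta then both bounds hold and |t² − 16| ≤ 9|t + 4| < 9·(eps/9) = eps.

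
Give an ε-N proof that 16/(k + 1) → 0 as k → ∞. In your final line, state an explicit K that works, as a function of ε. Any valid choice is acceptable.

Let ε > 0. For k ≥ 1, |16/(k + 1) − 0| = 16/(k + 1) ≤ 16/k.
We need 16/k < ε, i.e. k > 16/ε.
Take K = 16/ε. If k > K then |16/(k + 1)| ≤ 16/k < ε.

K = 16/ε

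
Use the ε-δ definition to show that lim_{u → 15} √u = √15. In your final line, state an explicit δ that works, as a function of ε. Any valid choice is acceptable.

δ = min(15, √15·ε)

Let ε > 0 be given. We want δ > 0 such that 0 < |u − 15| < δ implies |√u − √15| < ε.
Multiplying by the conjugate, |√u − √15| = |u − 15|/(√u + √15).
Restrict δ ≤ 15 so that |u − 15| < 15 forces u > 0, and then √u + √15 > √15.
Hence |√u − √15| < |u − 15|/√15, which is < ε once |u − 15| < √15·ε.
Take δ = min(15, √15·ε). If 0 < |u − 15| < δ then u > 0 and |√u − √15| < |u − 15|/√15 < ε.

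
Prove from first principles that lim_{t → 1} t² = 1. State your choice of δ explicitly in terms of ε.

δ = min(2, ε/4)

Let ε > 0 be given. We seek δ > 0 with 0 < |t − 1| < δ ⇒ |t² − 1| < ε.
Factor: t² − 1 = (t − 1)(t + 1), so |t² − 1| = |t − 1|·|t + 1|.
Impose δ ≤ 2 so that |t| < 3; then |t + 1| ≤ 4.
Hence |t² − 1| ≤ 4|t − 1|, which is < ε once |t − 1| < ε/4.
Take δ = min(2, ε/4). If 0 < |t − 1| < δ then both bounds hold and |t² − 1| ≤ 4|t − 1| < 4·(ε/4) = ε.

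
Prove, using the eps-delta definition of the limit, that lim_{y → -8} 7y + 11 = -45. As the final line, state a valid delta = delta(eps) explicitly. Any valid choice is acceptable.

delta = eps/7

Let eps > 0. We need delta > 0 so that 0 < |y + 8| < delta implies |(7y + 11) + 45| < eps.
|(7y + 11) + 45| = |7y + 56| = 7|y + 8|.
Thus it suffices that |y + 8| < eps/7.
Take delta = eps/7. If 0 < |y + 8| < delta then |(7y + 11) + 45| = 7|y + 8| < 7·(eps/7) = eps.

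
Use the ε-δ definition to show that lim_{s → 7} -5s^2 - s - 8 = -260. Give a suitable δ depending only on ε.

δ = min(1, ε/76)

Let ε > 0 be given. We want δ > 0 such that 0 < |s − 7| < δ implies |(-5s^2 - s - 8) + 260| < ε.
(-5s^2 - s - 8) + 260 = -5s^2 - s + 252 = (s − 7)(-5s - 36).
So |(-5s^2 - s - 8) + 260| = |s − 7|·|-5s - 36|.
Require δ ≤ 1. Then |s − 7| < 1 gives |s| < 8, and by the triangle inequality |-5s - 36| ≤ 5·8 + 36 = 76.
Hence |(-5s^2 - s - 8) + 260| ≤ 76|s − 7| < ε provided |s − 7| < ε/76.
Choosing δ = min(1, ε/76) ensures both conditions, hence |(-5s^2 - s - 8) + 260| < ε.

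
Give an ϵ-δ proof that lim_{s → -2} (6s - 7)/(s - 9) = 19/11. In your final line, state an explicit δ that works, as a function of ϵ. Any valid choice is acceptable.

δ = min(11/2, (121/94)ϵ)

Let ϵ > 0. We want δ > 0 with 0 < |s + 2| < δ ⇒ |(6s - 7)/(s - 9) − (19/11)| < ϵ.
Combining over a common denominator, (6s - 7)/(s - 9) − (19/11) = [(6s - 7)·(-11) − (-19)·(s - 9)] / [(-11)·(s - 9)] = -47(s + 2) / ((-11)(s - 9)).
So |(6s - 7)/(s - 9) − (19/11)| = 47|s + 2| / (11·|s − 9|).
Restrict δ ≤ 11/2. Then |s + 2| < 11/2 gives |s − 9| = |(s + 2) + (-11)| ≥ 11 − 11/2 = 11/2.
Hence |(6s - 7)/(s - 9) − (19/11)| < 47|s + 2|/(11·(11/2)) = (94/121)|s + 2|, which is < ϵ once |s + 2| < (121/94)ϵ.
Take δ = min(11/2, (121/94)ϵ). Then 0 < |s + 2| < δ forces both bounds, so |(6s - 7)/(s - 9) − (19/11)| < ϵ.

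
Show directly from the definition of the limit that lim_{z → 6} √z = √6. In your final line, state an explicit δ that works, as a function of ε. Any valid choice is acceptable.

δ = min(6, √6·ε)

Let ε > 0 be given. We want δ > 0 such that 0 < |z − 6| < δ implies |√z − √6| < ε.
Rationalise: √z − √6 = (z − 6)/(√z + √6), so |√z − √6| = |z − 6|/(√z + √6).
Restrict δ ≤ 6 so that |z − 6| < 6 forces z > 0, and then √z + √6 > √6.
Hence |√z − √6| < |z − 6|/√6, which is < ε once |z − 6| < √6·ε.
Take δ = min(6, √6·ε). If 0 < |z − 6| < δ then z > 0 and |√z − √6| < |z − 6|/√6 < ε.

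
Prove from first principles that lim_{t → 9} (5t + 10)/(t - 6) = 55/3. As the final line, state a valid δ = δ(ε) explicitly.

δ = min(3/2, (9/80)ε)

Let ε > 0. We want δ > 0 with 0 < |t − 9| < δ ⇒ |(5t + 10)/(t - 6) − (55/3)| < ε.
Combining over a common denominator, (5t + 10)/(t - 6) − (55/3) = [(5t + 10)·3 − 55·(t - 6)] / [3·(t - 6)] = -40(t − 9) / (3(t - 6)).
So |(5t + 10)/(t - 6) − (55/3)| = 40|t − 9| / (3·|t − 6|).
Restrict δ ≤ 3/2. Then |t − 9| < 3/2 gives |t − 6| = |(t − 9) + 3| ≥ 3 − 3/2 = 3/2.
Hence |(5t + 10)/(t - 6) − (55/3)| < 40|t − 9|/(3·(3/2)) = (80/9)|t − 9|, which is < ε once |t − 9| < (9/80)ε.
Take δ = min(3/2, (9/80)ε). Then 0 < |t − 9| < δ forces both bounds, so |(5t + 10)/(t - 6) − (55/3)| < ε.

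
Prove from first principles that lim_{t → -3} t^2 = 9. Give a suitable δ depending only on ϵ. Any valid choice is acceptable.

δ = min(2, ϵ/8)

Let ϵ > 0 be given. We seek δ > 0 with 0 < |t + 3| < δ ⇒ |t^2 − 9| < ϵ.
Factor: t^2 − 9 = (t + 3)(t - 3), so |t^2 − 9| = |t + 3|·|t - 3|.
Restrict δ ≤ 2. Then |t + 3| < 2 gives |t| < 5, so by the triangle inequality |t - 3| ≤ 5 + 3 = 8.
Hence |t^2 − 9| ≤ 8|t + 3|, which is < ϵ once |t + 3| < ϵ/8.
Take δ = min(2, ϵ/8). If 0 < |t + 3| < δ then both bounds hold and |t^2 − 9| ≤ 8|t + 3| < 8·(ϵ/8) = ϵ.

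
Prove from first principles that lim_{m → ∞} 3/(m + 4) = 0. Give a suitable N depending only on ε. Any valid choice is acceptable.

N = 3/ε

Suppose ε > 0. For m ≥ 1, |3/(m + 4) − 0| = 3/(m + 4) ≤ 3/m.
We need 3/m < ε, i.e. m > 3/ε.
Take N = 3/ε. If m > N then |3/(m + 4)| ≤ 3/m < ε.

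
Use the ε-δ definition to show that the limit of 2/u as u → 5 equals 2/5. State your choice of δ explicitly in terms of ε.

δ = min(5/2, (25/4)ε)

Suppose ε > 0. We seek δ > 0 such that 0 < |u − 5| < δ implies |2/u − (2/5)| < ε.
|2/u − (2/5)| = 2·|5 − u|/(5·|u|) = 2|u − 5|/(5|u|).
Require δ ≤ 5/2 so that |u| > 5 − 5/2 = 5/2, hence 5|u| > 25/2.
Then |2/u − (2/5)| < 2|u − 5|/(25/2), which is < ε when |u − 5| < (25/4)ε.
Take δ = min(5/2, (25/4)ε). Then 0 < |u − 5| < δ gives both |u − 5| < 5/2 and |u − 5| < (25/4)ε, so |2/u − (2/5)| < ε.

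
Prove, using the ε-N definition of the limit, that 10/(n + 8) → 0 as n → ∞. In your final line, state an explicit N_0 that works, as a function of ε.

N_0 = 10/ε

Let ε > 0. For n ≥ 1, |10/(n + 8) − 0| = 10/(n + 8) ≤ 10/n.
We need 10/n < ε, i.e. n > 10/ε.
Take N_0 = 10/ε. If n > N_0 then |10/(n + 8)| ≤ 10/n < ε.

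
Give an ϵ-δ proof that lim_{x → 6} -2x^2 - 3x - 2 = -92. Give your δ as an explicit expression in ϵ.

δ = min(1, ϵ/29)

Suppose ϵ > 0. We want δ > 0 such that 0 < |x − 6| < δ implies |(-2x^2 - 3x - 2) + 92| < ϵ.
(-2x^2 - 3x - 2) + 92 = -2x^2 - 3x + 90 = (x − 6)(-2x - 15).
So |(-2x^2 - 3x - 2) + 92| = |x − 6|·|-2x - 15|.
Require δ ≤ 1. Then |x − 6| < 1 gives |x| < 7, and by the triangle inequality |-2x - 15| ≤ 2·7 + 15 = 29.
Hence |(-2x^2 - 3x - 2) + 92| ≤ 29|x − 6| < ϵ provided |x − 6| < ϵ/29.
Take δ = min(1, ϵ/29). Then 0 < |x − 6| < δ gives both |x − 6| < 1 and |x − 6| < ϵ/29, so |(-2x^2 - 3x - 2) + 92| < ϵ.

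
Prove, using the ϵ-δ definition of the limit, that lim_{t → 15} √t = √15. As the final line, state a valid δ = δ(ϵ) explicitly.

δ = min(15, √15·ϵ)

Let ϵ > 0. We want δ > 0 such that 0 < |t − 15| < δ implies |√t − √15| < ϵ.
Multiplying by the conjugate, |√t − √15| = |t − 15|/(√t + √15).
Restrict δ ≤ 15 so that |t − 15| < 15 forces t > 0, and then √t + √15 > √15.
Hence |√t − √15| < |t − 15|/√15, which is < ϵ once |t − 15| < √15·ϵ.
Take δ = min(15, √15·ϵ). If 0 < |t − 15| < δ then t > 0 and |√t − √15| < |t − 15|/√15 < ϵ.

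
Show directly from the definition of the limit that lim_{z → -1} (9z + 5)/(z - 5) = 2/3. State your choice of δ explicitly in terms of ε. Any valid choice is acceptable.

δ = min(3, (9/25)ε)

Let ε > 0. We want δ > 0 with 0 < |z + 1| < δ ⇒ |(9z + 5)/(z - 5) − (2/3)| < ε.
Combining over a common denominator, (9z + 5)/(z - 5) − (2/3) = [(9z + 5)·(-6) − (-4)·(z - 5)] / [(-6)·(z - 5)] = -50(z + 1) / ((-6)(z - 5)).
So |(9z + 5)/(z - 5) − (2/3)| = 50|z + 1| / (6·|z − 5|).
Require δ ≤ 3, so |z − 5| ≥ |-6| − |z + 1| > 6 − 3 = 3.
Hence |(9z + 5)/(z - 5) − (2/3)| < 50|z + 1|/(6·3) = (25/9)|z + 1|, which is < ε once |z + 1| < (9/25)ε.
Take δ = min(3, (9/25)ε). Then 0 < |z + 1| < δ forces both bounds, so |(9z + 5)/(z - 5) − (2/3)| < ε.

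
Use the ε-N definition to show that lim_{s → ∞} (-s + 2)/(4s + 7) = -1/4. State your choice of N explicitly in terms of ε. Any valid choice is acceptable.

N = (15/16)/ε

Suppose ε > 0. We seek N > 0 such that s > N implies |(-s + 2)/(4s + 7) + 1/4| < ε.
(-s + 2)/(4s + 7) + 1/4 = (4(-s + 2) − (-1)(4s + 7)) / (4(4s + 7)) = 15/(4(4s + 7)).
For s > 0 we have 4s + 7 > 4s, so |(-s + 2)/(4s + 7) + 1/4| = 15/(4(4s + 7)) < 15/(4·4s) = (15/16)/s.
Thus |(-s + 2)/(4s + 7) + 1/4| < ε whenever s > (15/16)/ε.
Take N = (15/16)/ε. If s > N then |(-s + 2)/(4s + 7) + 1/4| < (15/16)/s < ε.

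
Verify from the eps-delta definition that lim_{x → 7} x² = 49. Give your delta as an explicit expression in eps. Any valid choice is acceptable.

delta = min(2, eps/16)

Fix eps > 0. We seek delta > 0 with 0 < |x − 7| < delta ⇒ |x² − 49| < eps.
Factor: x² − 49 = (x − 7)(x + 7), so |x² − 49| = |x − 7|·|x + 7|.
Impose delta ≤ 2 so that |x| < 9; then |x + 7| ≤ 16.
Hence |x² − 49| ≤ 16|x − 7|, which is < eps once |x − 7| < eps/16.
Take delta = min(2, eps/16). If 0 < |x − 7| < delta then both bounds hold and |x² − 49| ≤ 16|x − 7| < 16·(eps/16) = eps.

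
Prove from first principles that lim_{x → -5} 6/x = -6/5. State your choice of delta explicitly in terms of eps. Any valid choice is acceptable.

delta = min(5/2, (25/12)eps)

Suppose eps > 0. We seek delta > 0 such that 0 < |x + 5| < delta implies |6/x + 6/5| < eps.
|6/x + 6/5| = 6·|-5 − x|/(5·|x|) = 6|x + 5|/(5|x|).
Require delta ≤ 5/2 so that |x| > 5 − 5/2 = 5/2, hence 5|x| > 25/2.
Then |6/x + 6/5| < 6|x + 5|/(25/2), which is < eps when |x + 5| < (25/12)eps.
Take delta = min(5/2, (25/12)eps). Then 0 < |x + 5| < delta gives both |x + 5| < 5/2 and |x + 5| < (25/12)eps, so |6/x + 6/5| < eps.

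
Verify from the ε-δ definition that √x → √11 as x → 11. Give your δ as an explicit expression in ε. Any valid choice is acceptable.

Fix ε > 0. We want δ > 0 such that 0 < |x − 11| < δ implies |√x − √11| < ε.
Multiplying by the conjugate, |√x − √11| = |x − 11|/(√x + √11).
Restrict δ ≤ 11 so that |x − 11| < 11 forces x > 0, and then √x + √11 > √11.
Hence |√x − √11| < |x − 11|/√11, which is < ε once |x − 11| < √11·ε.
Take δ = min(11, √11·ε). If 0 < |x − 11| < δ then x > 0 and |√x − √11| < |x − 11|/√11 < ε.

δ = min(11, √11·ε)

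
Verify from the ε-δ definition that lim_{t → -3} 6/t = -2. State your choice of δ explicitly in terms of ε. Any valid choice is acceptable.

Fix ε > 0. We seek δ > 0 such that 0 < |t + 3| < δ implies |6/t + 2| < ε.
|6/t + 2| = 6·|-3 − t|/(3·|t|) = 6|t + 3|/(3|t|).
Require δ ≤ 3/2 so that |t| > 3 − 3/2 = 3/2, hence 3|t| > 9/2.
Then |6/t + 2| < 6|t + 3|/(9/2), which is < ε when |t + 3| < (3/4)ε.
Take δ = min(3/2, (3/4)ε). Then 0 < |t + 3| < δ gives both |t + 3| < 3/2 and |t + 3| < (3/4)ε, so |6/t + 2| < ε.

δ = min(3/2, (3/4)ε)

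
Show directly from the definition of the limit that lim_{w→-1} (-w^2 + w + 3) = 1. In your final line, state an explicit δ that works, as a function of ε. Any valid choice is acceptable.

δ = min(1, ε/4)

Suppose ε > 0. We want δ > 0 such that 0 < |w + 1| < δ implies |(-w^2 + w + 3) − 1| < ε.
(-w^2 + w + 3) − 1 = -w^2 + w + 2 = (w + 1)(-w + 2).
So |(-w^2 + w + 3) − 1| = |w + 1|·|-w + 2|.
Assume first that |w + 1| < 1, so |w| < 2. Then |-w + 2| ≤ 2 + 2 = 4.
Hence |(-w^2 + w + 3) − 1| ≤ 4|w + 1| < ε provided |w + 1| < ε/4.
Choosing δ = min(1, ε/4) ensures both conditions, hence |(-w^2 + w + 3) − 1| < ε.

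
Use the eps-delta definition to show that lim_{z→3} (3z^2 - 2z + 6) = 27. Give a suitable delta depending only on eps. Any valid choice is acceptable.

Let eps > 0. We want delta > 0 such that 0 < |z − 3| < delta implies |(3z^2 - 2z + 6) − 27| < eps.
(3z^2 - 2z + 6) − 27 = 3z^2 - 2z - 21 = (z − 3)(3z + 7).
So |(3z^2 - 2z + 6) − 27| = |z − 3|·|3z + 7|.
Assume first that |z − 3| < 1, so |z| < 4. Then |3z + 7| ≤ 3·4 + 7 = 19.
Hence |(3z^2 - 2z + 6) − 27| ≤ 19|z − 3| < eps provided |z − 3| < eps/19.
Take delta = min(1, eps/19). Then 0 < |z − 3| < delta gives both |z − 3| < 1 and |z − 3| < eps/19, so |(3z^2 - 2z + 6) − 27| < eps.

delta = min(1, eps/19)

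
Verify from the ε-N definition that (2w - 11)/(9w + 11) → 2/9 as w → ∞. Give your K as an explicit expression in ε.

Let ε > 0. We seek K > 0 such that w > K implies |(2w - 11)/(9w + 11) − (2/9)| < ε.
(2w - 11)/(9w + 11) − (2/9) = (9(2w - 11) − 2(9w + 11)) / (9(9w + 11)) = -121/(9(9w + 11)).
For w > 0 we have 9w + 11 > 9w, so |(2w - 11)/(9w + 11) − (2/9)| = 121/(9(9w + 11)) < 121/(9·9w) = (121/81)/w.
Thus |(2w - 11)/(9w + 11) − (2/9)| < ε whenever w > (121/81)/ε.
Take K = (121/81)/ε. If w > K then |(2w - 11)/(9w + 11) − (2/9)| < (121/81)/w < ε.

K = (121/81)/ε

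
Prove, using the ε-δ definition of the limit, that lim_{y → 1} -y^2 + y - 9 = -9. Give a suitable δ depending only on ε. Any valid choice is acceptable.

δ = min(2, ε/3)

Let ε > 0 be given. We want δ > 0 such that 0 < |y − 1| < δ implies |(-y^2 + y - 9) + 9| < ε.
(-y^2 + y - 9) + 9 = -y^2 + y = (y − 1)(-y).
So |(-y^2 + y - 9) + 9| = |y − 1|·|-y|.
Require δ ≤ 2. Then |y − 1| < 2 gives |y| < 3, and by the triangle inequality |-y| ≤ 3 = 3.
Hence |(-y^2 + y - 9) + 9| ≤ 3|y − 1| < ε provided |y − 1| < ε/3.
Take δ = min(2, ε/3). Then 0 < |y − 1| < δ gives both |y − 1| < 2 and |y − 1| < ε/3, so |(-y^2 + y - 9) + 9| < ε.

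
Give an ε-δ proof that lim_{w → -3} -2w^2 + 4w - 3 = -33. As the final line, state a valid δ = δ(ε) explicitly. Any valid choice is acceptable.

Suppose ε > 0. We want δ > 0 such that 0 < |w + 3| < δ implies |(-2w^2 + 4w - 3) + 33| < ε.
(-2w^2 + 4w - 3) + 33 = -2w^2 + 4w + 30 = (w + 3)(-2w + 10).
So |(-2w^2 + 4w - 3) + 33| = |w + 3|·|-2w + 10|.
Assume first that |w + 3| < 1, so |w| < 4. Then |-2w + 10| ≤ 2·4 + 10 = 18.
Hence |(-2w^2 + 4w - 3) + 33| ≤ 18|w + 3| < ε provided |w + 3| < ε/18.
Choosing δ = min(1, ε/18) ensures both conditions, hence |(-2w^2 + 4w - 3) + 33| < ε.

δ = min(1, ε/18)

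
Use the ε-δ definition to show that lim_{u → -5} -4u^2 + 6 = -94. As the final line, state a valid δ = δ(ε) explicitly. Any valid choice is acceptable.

δ = min(2, ε/48)

Suppose ε > 0. We want δ > 0 such that 0 < |u + 5| < δ implies |(-4u^2 + 6) + 94| < ε.
(-4u^2 + 6) + 94 = -4u^2 + 100 = (u + 5)(-4u + 20).
So |(-4u^2 + 6) + 94| = |u + 5|·|-4u + 20|.
Require δ ≤ 2. Then |u + 5| < 2 gives |u| < 7, and by the triangle inequality |-4u + 20| ≤ 4·7 + 20 = 48.
Hence |(-4u^2 + 6) + 94| ≤ 48|u + 5| < ε provided |u + 5| < ε/48.
Choosing δ = min(2, ε/48) ensures both conditions, hence |(-4u^2 + 6) + 94| < ε.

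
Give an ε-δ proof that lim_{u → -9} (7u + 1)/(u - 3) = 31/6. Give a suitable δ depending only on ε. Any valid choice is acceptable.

Suppose ε > 0. We want δ > 0 with 0 < |u + 9| < δ ⇒ |(7u + 1)/(u - 3) − (31/6)| < ε.
Combining over a common denominator, (7u + 1)/(u - 3) − (31/6) = [(7u + 1)·(-12) − (-62)·(u - 3)] / [(-12)·(u - 3)] = -22(u + 9) / ((-12)(u - 3)).
So |(7u + 1)/(u - 3) − (31/6)| = 22|u + 9| / (12·|u − 3|).
Restrict δ ≤ 6. Then |u + 9| < 6 gives |u − 3| = |(u + 9) + (-12)| ≥ 12 − 6 = 6.
Hence |(7u + 1)/(u - 3) − (31/6)| < 22|u + 9|/(12·6) = (11/36)|u + 9|, which is < ε once |u + 9| < (36/11)ε.
Take δ = min(6, (36/11)ε). Then 0 < |u + 9| < δ forces both bounds, so |(7u + 1)/(u - 3) − (31/6)| < ε.

δ = min(6, (36/11)ε)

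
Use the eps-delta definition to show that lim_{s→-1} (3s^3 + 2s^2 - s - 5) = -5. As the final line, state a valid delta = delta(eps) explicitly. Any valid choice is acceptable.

delta = min(1, eps/14)

Let eps > 0 be given. We want delta > 0 such that 0 < |s + 1| < delta implies |(3s^3 + 2s^2 - s - 5) + 5| < eps.
(3s^3 + 2s^2 - s - 5) + 5 = 3s^3 + 2s^2 - s = (s + 1)(3s^2 - s).
So |(3s^3 + 2s^2 - s - 5) + 5| = |s + 1|·|3s^2 - s|.
Assume first that |s + 1| < 1, so |s| < 2. Then |3s^2 - s| ≤ 3·2^2 + 2 = 14.
Hence |(3s^3 + 2s^2 - s - 5) + 5| ≤ 14|s + 1| < eps provided |s + 1| < eps/14.
Take delta = min(1, eps/14). Then 0 < |s + 1| < delta gives both |s + 1| < 1 and |s + 1| < eps/14, so |(3s^3 + 2s^2 - s - 5) + 5| < eps.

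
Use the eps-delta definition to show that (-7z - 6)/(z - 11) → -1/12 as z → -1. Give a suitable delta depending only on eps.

delta = min(6, (72/83)eps)

Suppose eps > 0. We want delta > 0 with 0 < |z + 1| < delta ⇒ |(-7z - 6)/(z - 11) + 1/12| < eps.
Combining over a common denominator, (-7z - 6)/(z - 11) + 1/12 = [(-7z - 6)·(-12) − 1·(z - 11)] / [(-12)·(z - 11)] = 83(z + 1) / ((-12)(z - 11)).
So |(-7z - 6)/(z - 11) + 1/12| = 83|z + 1| / (12·|z − 11|).
Require delta ≤ 6, so |z − 11| ≥ |-12| − |z + 1| > 12 − 6 = 6.
Hence |(-7z - 6)/(z - 11) + 1/12| < 83|z + 1|/(12·6) = (83/72)|z + 1|, which is < eps once |z + 1| < (72/83)eps.
Take delta = min(6, (72/83)eps). Then 0 < |z + 1| < delta forces both bounds, so |(-7z - 6)/(z - 11) + 1/12| < eps.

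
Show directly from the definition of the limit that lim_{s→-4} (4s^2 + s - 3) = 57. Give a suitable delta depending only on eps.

delta = min(1, eps/35)

Let eps > 0. We want delta > 0 such that 0 < |s + 4| < delta implies |(4s^2 + s - 3) − 57| < eps.
(4s^2 + s - 3) − 57 = 4s^2 + s - 60 = (s + 4)(4s - 15).
So |(4s^2 + s - 3) − 57| = |s + 4|·|4s - 15|.
Require delta ≤ 1. Then |s + 4| < 1 gives |s| < 5, and by the triangle inequality |4s - 15| ≤ 4·5 + 15 = 35.
Hence |(4s^2 + s - 3) − 57| ≤ 35|s + 4| < eps provided |s + 4| < eps/35.
Choosing delta = min(1, eps/35) ensures both conditions, hence |(4s^2 + s - 3) − 57| < eps.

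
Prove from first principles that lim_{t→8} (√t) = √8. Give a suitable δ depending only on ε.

δ = min(8, √8·ε)

Let ε > 0. We want δ > 0 such that 0 < |t − 8| < δ implies |√t − √8| < ε.
Rationalise: √t − √8 = (t − 8)/(√t + √8), so |√t − √8| = |t − 8|/(√t + √8).
Restrict δ ≤ 8 so that |t − 8| < 8 forces t > 0, and then √t + √8 > √8.
Hence |√t − √8| < |t − 8|/√8, which is < ε once |t − 8| < √8·ε.
Take δ = min(8, √8·ε). If 0 < |t − 8| < δ then t > 0 and |√t − √8| < |t − 8|/√8 < ε.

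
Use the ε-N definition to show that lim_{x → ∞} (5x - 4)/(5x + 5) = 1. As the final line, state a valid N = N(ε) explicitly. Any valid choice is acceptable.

N = (9/5)/ε

Let ε > 0. We seek N > 0 such that x > N implies |(5x - 4)/(5x + 5) − 1| < ε.
(5x - 4)/(5x + 5) − 1 = (5(5x - 4) − 5(5x + 5)) / (5(5x + 5)) = -45/(5(5x + 5)).
For x > 0 we have 5x + 5 > 5x, so |(5x - 4)/(5x + 5) − 1| = 45/(5(5x + 5)) < 45/(5·5x) = (9/5)/x.
Thus |(5x - 4)/(5x + 5) − 1| < ε whenever x > (9/5)/ε.
Take N = (9/5)/ε. If x > N then |(5x - 4)/(5x + 5) − 1| < (9/5)/x < ε.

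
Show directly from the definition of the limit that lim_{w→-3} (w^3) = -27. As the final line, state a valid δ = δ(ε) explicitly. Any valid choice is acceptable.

Suppose ε > 0. We seek δ > 0 with 0 < |w + 3| < δ ⇒ |w^3 + 27| < ε.
Factor: w^3 + 27 = (w + 3)(w^2 - 3w + 9), so |w^3 + 27| = |w + 3|·|w^2 - 3w + 9|.
Restrict δ ≤ 2. Then |w + 3| < 2 gives |w| < 5, so by the triangle inequality |w^2 - 3w + 9| ≤ 5^2 + 3·5 + 9 = 49.
Hence |w^3 + 27| ≤ 49|w + 3|, which is < ε once |w + 3| < ε/49.
Take δ = min(2, ε/49). If 0 < |w + 3| < δ then both bounds hold and |w^3 + 27| ≤ 49|w + 3| < 49·(ε/49) = ε.

δ = min(2, ε/49)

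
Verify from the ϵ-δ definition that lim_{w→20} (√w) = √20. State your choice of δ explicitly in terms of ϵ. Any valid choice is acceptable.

δ = min(20, √20·ϵ)

Let ϵ > 0. We want δ > 0 such that 0 < |w − 20| < δ implies |√w − √20| < ϵ.
Multiplying by the conjugate, |√w − √20| = |w − 20|/(√w + √20).
Restrict δ ≤ 20 so that |w − 20| < 20 forces w > 0, and then √w + √20 > √20.
Hence |√w − √20| < |w − 20|/√20, which is < ϵ once |w − 20| < √20·ϵ.
Take δ = min(20, √20·ϵ). If 0 < |w − 20| < δ then w > 0 and |√w − √20| < |w − 20|/√20 < ϵ.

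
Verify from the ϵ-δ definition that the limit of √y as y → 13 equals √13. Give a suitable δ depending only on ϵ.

Let ϵ > 0 be given. We want δ > 0 such that 0 < |y − 13| < δ implies |√y − √13| < ϵ.
Multiplying by the conjugate, |√y − √13| = |y − 13|/(√y + √13).
Restrict δ ≤ 13 so that |y − 13| < 13 forces y > 0, and then √y + √13 > √13.
Hence |√y − √13| < |y − 13|/√13, which is < ϵ once |y − 13| < √13·ϵ.
Take δ = min(13, √13·ϵ). If 0 < |y − 13| < δ then y > 0 and |√y − √13| < |y − 13|/√13 < ϵ.

δ = min(13, √13·ϵ)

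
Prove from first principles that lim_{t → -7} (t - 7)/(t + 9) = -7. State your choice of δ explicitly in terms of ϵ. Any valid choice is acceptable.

Let ϵ > 0 be given. We want δ > 0 with 0 < |t + 7| < δ ⇒ |(t - 7)/(t + 9) + 7| < ϵ.
Combining over a common denominator, (t - 7)/(t + 9) + 7 = [(t - 7)·2 − (-14)·(t + 9)] / [2·(t + 9)] = 16(t + 7) / (2(t + 9)).
So |(t - 7)/(t + 9) + 7| = 16|t + 7| / (2·|t + 9|).
Require δ ≤ 1, so |t + 9| ≥ |2| − |t + 7| > 2 − 1 = 1.
Hence |(t - 7)/(t + 9) + 7| < 16|t + 7|/(2·1) = 8|t + 7|, which is < ϵ once |t + 7| < (1/8)ϵ.
Take δ = min(1, (1/8)ϵ). Then 0 < |t + 7| < δ forces both bounds, so |(t - 7)/(t + 9) + 7| < ϵ.

δ = min(1, (1/8)ϵ)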